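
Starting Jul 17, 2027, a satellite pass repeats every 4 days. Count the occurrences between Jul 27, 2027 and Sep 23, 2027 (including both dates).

15

Occurrences land 4·i days after Jul 17, 2027 for i = 0, 1, 2, …
Jul 27, 2027 is 10 days after the start; 10 ÷ 4 = 2 remainder 2; since the remainder is 2, round up to i = 3. First occurrence in the window: #4 on Jul 29, 2027 (3×4 = 12 days in).
Sep 23, 2027 is 68 days after the start; 68 ÷ 4 = 17 remainder 0. Last occurrence in the window: #18 on Sep 23, 2027.
Occurrences #4 through #18: 15 in total.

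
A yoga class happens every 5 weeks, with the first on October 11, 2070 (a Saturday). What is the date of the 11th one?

September 26, 2071

The 11th occurrence is 10 intervals after the first: 10 × 35 = 350 days after October 11, 2070.
October has 31 days — 20 days to the end of October leaves 330.
November has 30 days (300 left).
December has 31 days (269 left).
January has 31 days (238 left).
February has 28 days (210 left).
March has 31 days (179 left).
April has 30 days (149 left).
May has 31 days (118 left).
June has 30 days (88 left).
July has 31 days (57 left).
August has 31 days (26 left).
26 days into September → September 26, 2071.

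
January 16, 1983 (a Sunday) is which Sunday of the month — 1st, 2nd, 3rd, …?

3rd

Day 16 falls in week ⌈16/7⌉ of the month.
Days 1–7 hold the 1st Sunday, 8–14 the 2nd, 15–21 the 3rd, 22–28 the 4th, 29–31 the 5th.
16 is in the range for the 3rd.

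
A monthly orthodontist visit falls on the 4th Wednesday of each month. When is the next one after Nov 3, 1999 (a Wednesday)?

Nov 1999 starts on a Monday; its first Wednesday is the 3rd, so the 4th Wednesday is the 24th — Nov 24, 1999.
Nov 24, 1999 is after Nov 3, 1999, so that is the next one.

Nov 24, 1999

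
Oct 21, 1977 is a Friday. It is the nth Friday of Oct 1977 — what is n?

3rd

Day 21 falls in week ⌈21/7⌉ of the month.
Days 1–7 hold the 1st Friday, 8–14 the 2nd, 15–21 the 3rd, 22–28 the 4th, 29–31 the 5th.
21 is in the range for the 3rd.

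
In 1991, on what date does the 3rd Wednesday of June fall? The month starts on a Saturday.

June 1991 begins on a Saturday, so the first Wednesday is June 5 (4 days later).
The 3rd Wednesday is 2 weeks later: 5 + 14 = 19.

19 June 1991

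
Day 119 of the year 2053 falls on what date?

January has 31 days (119 − 31 = 88 remain).
February has 28 days (88 − 28 = 60 remain).
March has 31 days (60 − 31 = 29 remain).
29 into April → April 29.

29 April 2053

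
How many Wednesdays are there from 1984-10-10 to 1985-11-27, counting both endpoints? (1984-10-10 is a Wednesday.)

60

1984-10-10 is a Wednesday; the first Wednesday on or after it is 1984-10-10.
From 1984-10-10 to 1985-11-27: 82 + 331 = 413 days (rest of 1984, to 1985-11-27 in 1985).
413 ÷ 7 = 59 full weeks with remainder 0, so 59 more Wednesdays after the first → 60.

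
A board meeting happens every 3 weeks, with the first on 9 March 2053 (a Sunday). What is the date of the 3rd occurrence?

20 April 2053

The 3rd occurrence is 2 intervals after the first: 2 × 21 = 42 days after 9 March 2053.
March has 31 days — 22 days to the end of March leaves 20.
20 days into April → 20 April 2053.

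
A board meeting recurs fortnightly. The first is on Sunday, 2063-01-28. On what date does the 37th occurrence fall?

2064-06-15

The 37th occurrence is 36 intervals after the first: 36 × 14 = 504 days after 2063-01-28.
January has 31 days — 3 days to the end of January leaves 501.
From end of January to end of 2063 is 334 days (167 left).
January has 31 days (136 left).
February has 29 days (107 left).
March has 31 days (76 left).
April has 30 days (46 left).
May has 31 days (15 left).
15 days into June → 2064-06-15.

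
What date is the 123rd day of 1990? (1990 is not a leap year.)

January has 31 days (123 − 31 = 92 remain).
February has 28 days (92 − 28 = 64 remain).
March has 31 days (64 − 31 = 33 remain).
April has 30 days (33 − 30 = 3 remain).
3 into May → May 3.

3 May 1990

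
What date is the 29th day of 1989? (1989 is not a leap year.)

29 into January → January 29.

January 29, 1989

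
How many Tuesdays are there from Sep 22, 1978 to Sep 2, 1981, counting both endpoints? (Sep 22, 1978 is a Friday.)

154

Sep 22, 1978 is a Friday; the first Tuesday on or after it is Sep 26, 1978 (4 days later).
From Sep 26, 1978 to Sep 2, 1981: 96 + 365 + 366 + 245 = 1072 days (rest of 1978, 1979, 1980, to Sep 2, 1981 in 1981).
1072 ÷ 7 = 153 full weeks with remainder 1, so 153 more Tuesdays after the first → 154.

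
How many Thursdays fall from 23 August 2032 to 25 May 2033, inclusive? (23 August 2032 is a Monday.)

23 August 2032 is a Monday; the first Thursday on or after it is 26 August 2032 (3 days later).
From 26 August 2032 to 25 May 2033: 5 + 30 + 31 + 30 + 31 + 31 + 28 + 31 + 30 + 25 = 272 days (rest of August, September, October, November, December, January, February, March, April, May).
272 ÷ 7 = 38 full weeks with remainder 6, so 38 more Thursdays after the first → 39.

39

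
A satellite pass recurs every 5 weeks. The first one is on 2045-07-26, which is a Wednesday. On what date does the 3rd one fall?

2045-10-04

The 3rd occurrence is 2 intervals after the first: 2 × 35 = 70 days after 2045-07-26.
July has 31 days — 5 days to the end of July leaves 65.
August has 31 days (34 left).
September has 30 days (4 left).
4 days into October → 2045-10-04.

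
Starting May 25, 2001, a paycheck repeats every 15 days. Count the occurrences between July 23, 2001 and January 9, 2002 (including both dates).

12

Occurrences land 15·i days after May 25, 2001 for i = 0, 1, 2, …
July 23, 2001 is 59 days after the start; 59 ÷ 15 = 3 remainder 14; since the remainder is 14, round up to i = 4. First occurrence in the window: #5 on July 24, 2001 (4×15 = 60 days in).
January 9, 2002 is 229 days after the start; 229 ÷ 15 = 15 remainder 4. Last occurrence in the window: #16 on January 5, 2002.
Occurrences #5 through #16: 12 in total.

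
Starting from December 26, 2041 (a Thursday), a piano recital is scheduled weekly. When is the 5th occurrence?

The 5th occurrence is 4 intervals after the first: 4 × 7 = 28 days after December 26, 2041.
December has 31 days — 5 days to the end of December leaves 23.
23 days into January → January 23, 2042.

January 23, 2042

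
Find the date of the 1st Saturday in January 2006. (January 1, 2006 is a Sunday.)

January 2006 begins on a Sunday, so the first Saturday is January 7 (6 days later).

7 January 2006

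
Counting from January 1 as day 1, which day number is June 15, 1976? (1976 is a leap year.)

167

Days in months before June: 31 + 29 + 31 + 30 + 31 = 152.
Plus 15 days into June → day 167.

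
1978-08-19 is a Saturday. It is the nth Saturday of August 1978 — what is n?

3rd

Day 19 falls in week ⌈19/7⌉ of the month.
Days 1–7 hold the 1st Saturday, 8–14 the 2nd, 15–21 the 3rd, 22–28 the 4th, 29–31 the 5th.
19 is in the range for the 3rd.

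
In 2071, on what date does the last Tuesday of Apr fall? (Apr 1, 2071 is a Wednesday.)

Apr 2071 begins on a Wednesday, so the first Tuesday is Apr 7 (6 days later).
Apr 2071 has 30 days. Adding weeks: 7, 14, 21, 28 — the last one ≤ 30 is the 28th.

Apr 28, 2071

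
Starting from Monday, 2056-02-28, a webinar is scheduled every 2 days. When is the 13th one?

The 13th occurrence is 12 intervals after the first: 12 × 2 = 24 days after 2056-02-28.
February has 29 days — 1 day to the end of February leaves 23.
23 days into March → 2056-03-23.

2056-03-23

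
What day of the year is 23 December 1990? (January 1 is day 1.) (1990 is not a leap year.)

Days in months before December: 31 + 28 + 31 + 30 + 31 + 30 + 31 + 31 + 30 + 31 + 30 = 334.
Plus 23 days into December → day 357.

357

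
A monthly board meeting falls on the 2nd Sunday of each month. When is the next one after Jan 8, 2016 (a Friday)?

Jan 2016 starts on a Friday; its first Sunday is the 3rd, so the 2nd Sunday is the 10th — Jan 10, 2016.
Jan 10, 2016 is after Jan 8, 2016, so that is the next one.

Jan 10, 2016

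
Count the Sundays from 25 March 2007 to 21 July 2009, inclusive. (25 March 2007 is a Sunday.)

122

25 March 2007 is a Sunday; the first Sunday on or after it is 25 March 2007.
From 25 March 2007 to 21 July 2009: 281 + 366 + 202 = 849 days (rest of 2007, 2008, to 21 July 2009 in 2009).
849 ÷ 7 = 121 full weeks with remainder 2, so 121 more Sundays after the first → 122.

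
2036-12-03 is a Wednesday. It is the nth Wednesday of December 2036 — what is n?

Day 3 falls in week ⌈3/7⌉ of the month.
Days 1–7 hold the 1st Wednesday, 8–14 the 2nd, 15–21 the 3rd, 22–28 the 4th, 29–31 the 5th.
3 is in the range for the 1st.

1st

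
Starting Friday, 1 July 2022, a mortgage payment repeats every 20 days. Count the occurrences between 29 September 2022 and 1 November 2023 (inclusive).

20

Occurrences land 20·i days after 1 July 2022 for i = 0, 1, 2, …
29 September 2022 is 90 days after the start; 90 ÷ 20 = 4 remainder 10; since the remainder is 10, round up to i = 5. First occurrence in the window: #6 on 9 October 2022 (5×20 = 100 days in).
1 November 2023 is 488 days after the start; 488 ÷ 20 = 24 remainder 8. Last occurrence in the window: #25 on 24 October 2023.
Occurrences #6 through #25: 20 in total.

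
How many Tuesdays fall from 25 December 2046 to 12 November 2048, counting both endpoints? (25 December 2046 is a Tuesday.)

99

25 December 2046 is a Tuesday; the first Tuesday on or after it is 25 December 2046.
From 25 December 2046 to 12 November 2048: 6 + 365 + 317 = 688 days (rest of 2046, 2047, to 12 November 2048 in 2048).
688 ÷ 7 = 98 full weeks with remainder 2, so 98 more Tuesdays after the first → 99.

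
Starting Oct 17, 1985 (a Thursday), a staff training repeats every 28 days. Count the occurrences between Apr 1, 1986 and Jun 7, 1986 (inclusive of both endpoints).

3

Occurrences land 28·i days after Oct 17, 1985 for i = 0, 1, 2, …
Apr 1, 1986 is 166 days after the start; 166 ÷ 28 = 5 remainder 26; since the remainder is 26, round up to i = 6. First occurrence in the window: #7 on Apr 3, 1986 (6×28 = 168 days in).
Jun 7, 1986 is 233 days after the start; 233 ÷ 28 = 8 remainder 9. Last occurrence in the window: #9 on May 29, 1986.
Occurrences #7 through #9: 3 in total.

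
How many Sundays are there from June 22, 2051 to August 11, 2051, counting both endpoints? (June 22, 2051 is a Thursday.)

June 22, 2051 is a Thursday; the first Sunday on or after it is June 25, 2051 (3 days later).
From June 25, 2051 to August 11, 2051: 5 + 31 + 11 = 47 days (rest of June, July, August).
47 ÷ 7 = 6 full weeks with remainder 5, so 6 more Sundays after the first → 7.

7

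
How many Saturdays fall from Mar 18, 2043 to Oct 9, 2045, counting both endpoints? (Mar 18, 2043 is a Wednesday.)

134

Mar 18, 2043 is a Wednesday; the first Saturday on or after it is Mar 21, 2043 (3 days later).
From Mar 21, 2043 to Oct 9, 2045: 285 + 366 + 282 = 933 days (rest of 2043, 2044, to Oct 9, 2045 in 2045).
933 ÷ 7 = 133 full weeks with remainder 2, so 133 more Saturdays after the first → 134.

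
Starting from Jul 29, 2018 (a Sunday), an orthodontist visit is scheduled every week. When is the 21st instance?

The 21st occurrence is 20 intervals after the first: 20 × 7 = 140 days after Jul 29, 2018.
Jul has 31 days — 2 days to the end of Jul leaves 138.
Aug has 31 days (107 left).
Sep has 30 days (77 left).
Oct has 31 days (46 left).
Nov has 30 days (16 left).
16 days into Dec → Dec 16, 2018.

Dec 16, 2018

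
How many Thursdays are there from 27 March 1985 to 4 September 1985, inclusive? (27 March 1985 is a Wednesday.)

23

27 March 1985 is a Wednesday; the first Thursday on or after it is 28 March 1985 (1 day later).
From 28 March 1985 to 4 September 1985: 3 + 30 + 31 + 30 + 31 + 31 + 4 = 160 days (rest of March, April, May, June, July, August, September).
160 ÷ 7 = 22 full weeks with remainder 6, so 22 more Thursdays after the first → 23.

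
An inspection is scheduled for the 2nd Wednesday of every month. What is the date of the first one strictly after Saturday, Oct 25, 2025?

Oct 2025 starts on a Wednesday; its first Wednesday is the 1st, so the 2nd Wednesday is the 8th — Oct 8, 2025.
That is not after Oct 25, 2025, so look at Nov 2025.
Nov 2025 starts on a Saturday; its first Wednesday is the 5th, so the 2nd Wednesday is the 12th — Nov 12, 2025.

Nov 12, 2025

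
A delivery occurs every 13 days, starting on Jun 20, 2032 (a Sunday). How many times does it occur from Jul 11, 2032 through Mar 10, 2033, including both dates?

Occurrences land 13·i days after Jun 20, 2032 for i = 0, 1, 2, …
Jul 11, 2032 is 21 days after the start; 21 ÷ 13 = 1 remainder 8; since the remainder is 8, round up to i = 2. First occurrence in the window: #3 on Jul 16, 2032 (2×13 = 26 days in).
Mar 10, 2033 is 263 days after the start; 263 ÷ 13 = 20 remainder 3. Last occurrence in the window: #21 on Mar 7, 2033.
Occurrences #3 through #21: 19 in total.

19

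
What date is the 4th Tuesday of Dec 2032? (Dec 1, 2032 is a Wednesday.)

Dec 28, 2032

Dec 2032 begins on a Wednesday, so the first Tuesday is Dec 7 (6 days later).
The 4th Tuesday is 3 weeks later: 7 + 21 = 28.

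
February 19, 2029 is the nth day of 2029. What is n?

50

Days in months before February: 31 = 31.
Plus 19 days into February → day 50.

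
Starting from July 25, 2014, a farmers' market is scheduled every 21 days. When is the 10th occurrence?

January 30, 2015

The 10th occurrence is 9 intervals after the first: 9 × 21 = 189 days after July 25, 2014.
July has 31 days — 6 days to the end of July leaves 183.
August has 31 days (152 left).
September has 30 days (122 left).
October has 31 days (91 left).
November has 30 days (61 left).
December has 31 days (30 left).
30 days into January → January 30, 2015.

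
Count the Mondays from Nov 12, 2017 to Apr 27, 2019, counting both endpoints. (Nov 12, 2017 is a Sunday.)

76

Nov 12, 2017 is a Sunday; the first Monday on or after it is Nov 13, 2017 (1 day later).
From Nov 13, 2017 to Apr 27, 2019: 48 + 365 + 117 = 530 days (rest of 2017, 2018, to Apr 27, 2019 in 2019).
530 ÷ 7 = 75 full weeks with remainder 5, so 75 more Mondays after the first → 76.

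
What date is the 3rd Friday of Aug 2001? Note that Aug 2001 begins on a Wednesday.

Aug 2001 begins on a Wednesday, so the first Friday is Aug 3 (2 days later).
The 3rd Friday is 2 weeks later: 3 + 14 = 17.

Aug 17, 2001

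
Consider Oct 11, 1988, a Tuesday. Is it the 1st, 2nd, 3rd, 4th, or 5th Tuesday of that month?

Day 11 falls in week ⌈11/7⌉ of the month.
Days 1–7 hold the 1st Tuesday, 8–14 the 2nd, 15–21 the 3rd, 22–28 the 4th, 29–31 the 5th.
11 is in the range for the 2nd.

2nd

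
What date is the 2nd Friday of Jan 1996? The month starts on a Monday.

Jan 1996 begins on a Monday, so the first Friday is Jan 5 (4 days later).
The 2nd Friday is 1 weeks later: 5 + 7 = 12.

Jan 12, 1996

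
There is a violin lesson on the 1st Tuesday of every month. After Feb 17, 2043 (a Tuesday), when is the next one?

Feb 2043 starts on a Sunday, so its 1st Tuesday is Feb 3, 2043 (2 days in).
That is not after Feb 17, 2043, so look at Mar 2043.
Mar 2043 starts on a Sunday, so its 1st Tuesday is Mar 3, 2043 (2 days in).

Mar 3, 2043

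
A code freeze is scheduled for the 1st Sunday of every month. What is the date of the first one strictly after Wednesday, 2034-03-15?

2034-04-02

March 2034 starts on a Wednesday, so its 1st Sunday is 2034-03-05 (4 days in).
That is not after 2034-03-15, so look at April 2034.
April 2034 starts on a Saturday, so its 1st Sunday is 2034-04-02 (1 day in).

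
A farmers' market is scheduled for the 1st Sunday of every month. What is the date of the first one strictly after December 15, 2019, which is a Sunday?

January 5, 2020

December 2019 starts on a Sunday, so its 1st Sunday is December 1, 2019.
That is not after December 15, 2019, so look at January 2020.
January 2020 starts on a Wednesday, so its 1st Sunday is January 5, 2020 (4 days in).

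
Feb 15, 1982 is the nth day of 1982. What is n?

Days in months before Feb: 31 = 31.
Plus 15 days into Feb → day 46.

46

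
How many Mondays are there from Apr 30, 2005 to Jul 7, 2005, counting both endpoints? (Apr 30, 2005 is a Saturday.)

Apr 30, 2005 is a Saturday; the first Monday on or after it is May 2, 2005 (2 days later).
From May 2, 2005 to Jul 7, 2005: 29 + 30 + 7 = 66 days (rest of May, Jun, Jul).
66 ÷ 7 = 9 full weeks with remainder 3, so 9 more Mondays after the first → 10.

10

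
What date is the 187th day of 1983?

6 July 1983

January has 31 days (187 − 31 = 156 remain).
February has 28 days (156 − 28 = 128 remain).
March has 31 days (128 − 31 = 97 remain).
April has 30 days (97 − 30 = 67 remain).
May has 31 days (67 − 31 = 36 remain).
June has 30 days (36 − 30 = 6 remain).
6 into July → July 6.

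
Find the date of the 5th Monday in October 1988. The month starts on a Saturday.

October 1988 begins on a Saturday, so the first Monday is October 3 (2 days later).
The 5th Monday is 4 weeks later: 3 + 28 = 31.

October 31, 1988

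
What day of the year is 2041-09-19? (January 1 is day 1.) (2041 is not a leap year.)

262

Days in months before September: 31 + 28 + 31 + 30 + 31 + 30 + 31 + 31 = 243.
Plus 19 days into September → day 262.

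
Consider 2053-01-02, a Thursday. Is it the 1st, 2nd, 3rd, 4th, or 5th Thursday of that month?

Day 2 falls in week ⌈2/7⌉ of the month.
Days 1–7 hold the 1st Thursday, 8–14 the 2nd, 15–21 the 3rd, 22–28 the 4th, 29–31 the 5th.
2 is in the range for the 1st.

1st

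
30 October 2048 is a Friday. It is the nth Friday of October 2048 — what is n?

5th

Day 30 falls in week ⌈30/7⌉ of the month.
Days 1–7 hold the 1st Friday, 8–14 the 2nd, 15–21 the 3rd, 22–28 the 4th, 29–31 the 5th.
30 is in the range for the 5th.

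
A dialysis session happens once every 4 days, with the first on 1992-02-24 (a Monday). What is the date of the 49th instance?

The 49th occurrence is 48 intervals after the first: 48 × 4 = 192 days after 1992-02-24.
February has 29 days — 5 days to the end of February leaves 187.
March has 31 days (156 left).
April has 30 days (126 left).
May has 31 days (95 left).
June has 30 days (65 left).
July has 31 days (34 left).
August has 31 days (3 left).
3 days into September → 1992-09-03.

1992-09-03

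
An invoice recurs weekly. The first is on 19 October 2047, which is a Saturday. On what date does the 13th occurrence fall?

The 13th occurrence is 12 intervals after the first: 12 × 7 = 84 days after 19 October 2047.
October has 31 days — 12 days to the end of October leaves 72.
November has 30 days (42 left).
December has 31 days (11 left).
11 days into January → 11 January 2048.

11 January 2048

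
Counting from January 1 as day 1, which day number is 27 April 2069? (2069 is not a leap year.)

Days in months before April: 31 + 28 + 31 = 90.
Plus 27 days into April → day 117.

117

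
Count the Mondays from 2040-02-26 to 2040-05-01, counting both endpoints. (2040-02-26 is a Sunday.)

2040-02-26 is a Sunday; the first Monday on or after it is 2040-02-27 (1 day later).
From 2040-02-27 to 2040-05-01: 2 + 31 + 30 + 1 = 64 days (rest of February, March, April, May).
64 ÷ 7 = 9 full weeks with remainder 1, so 9 more Mondays after the first → 10.

10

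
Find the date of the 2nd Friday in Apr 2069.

Apr 12, 2069

The first Friday of Apr 2069 is Apr 5.
The 2nd Friday is 1 weeks later: 5 + 7 = 12.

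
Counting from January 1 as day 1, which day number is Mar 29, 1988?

89

Days in months before Mar: 31 + 29 = 60.
Plus 29 days into Mar → day 89.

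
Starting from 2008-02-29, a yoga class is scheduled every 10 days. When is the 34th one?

2009-01-24

The 34th occurrence is 33 intervals after the first: 33 × 10 = 330 days after 2008-02-29.
February has 29 days — 0 days to the end of February leaves 330.
March has 31 days (299 left).
April has 30 days (269 left).
May has 31 days (238 left).
June has 30 days (208 left).
July has 31 days (177 left).
August has 31 days (146 left).
September has 30 days (116 left).
October has 31 days (85 left).
November has 30 days (55 left).
December has 31 days (24 left).
24 days into January → 2009-01-24.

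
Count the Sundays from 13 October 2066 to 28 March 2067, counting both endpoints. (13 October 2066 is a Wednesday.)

24

13 October 2066 is a Wednesday; the first Sunday on or after it is 17 October 2066 (4 days later).
From 17 October 2066 to 28 March 2067: 14 + 30 + 31 + 31 + 28 + 28 = 162 days (rest of October, November, December, January, February, March).
162 ÷ 7 = 23 full weeks with remainder 1, so 23 more Sundays after the first → 24.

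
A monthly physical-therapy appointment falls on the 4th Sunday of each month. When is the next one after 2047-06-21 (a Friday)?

2047-06-23

June 2047 starts on a Saturday; its first Sunday is the 2nd, so the 4th Sunday is the 23rd — 2047-06-23.
2047-06-23 is after 2047-06-21, so that is the next one.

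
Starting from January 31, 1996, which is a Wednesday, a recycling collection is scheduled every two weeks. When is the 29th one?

The 29th occurrence is 28 intervals after the first: 28 × 14 = 392 days after January 31, 1996.
January has 31 days — 0 days to the end of January leaves 392.
February has 29 days (363 left).
March has 31 days (332 left).
April has 30 days (302 left).
May has 31 days (271 left).
June has 30 days (241 left).
July has 31 days (210 left).
August has 31 days (179 left).
September has 30 days (149 left).
October has 31 days (118 left).
November has 30 days (88 left).
December has 31 days (57 left).
January has 31 days (26 left).
26 days into February → February 26, 1997.

February 26, 1997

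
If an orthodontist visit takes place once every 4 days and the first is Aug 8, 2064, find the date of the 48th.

Feb 12, 2065

The 48th occurrence is 47 intervals after the first: 47 × 4 = 188 days after Aug 8, 2064.
Aug has 31 days — 23 days to the end of Aug leaves 165.
Sep has 30 days (135 left).
Oct has 31 days (104 left).
Nov has 30 days (74 left).
Dec has 31 days (43 left).
Jan has 31 days (12 left).
12 days into Feb → Feb 12, 2065.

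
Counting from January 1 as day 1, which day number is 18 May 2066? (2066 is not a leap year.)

Days in months before May: 31 + 28 + 31 + 30 = 120.
Plus 18 days into May → day 138.

138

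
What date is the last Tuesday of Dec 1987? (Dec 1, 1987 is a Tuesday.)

Dec 29, 1987

Dec 1987 begins on a Tuesday, so the first Tuesday is Dec 1.
Dec 1987 has 31 days. Adding weeks: 1, 8, 15, 22, 29 — the last one ≤ 31 is the 29th.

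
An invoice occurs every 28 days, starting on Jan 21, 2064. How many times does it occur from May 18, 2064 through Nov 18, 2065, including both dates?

19

Occurrences land 28·i days after Jan 21, 2064 for i = 0, 1, 2, …
May 18, 2064 is 118 days after the start; 118 ÷ 28 = 4 remainder 6; since the remainder is 6, round up to i = 5. First occurrence in the window: #6 on Jun 9, 2064 (5×28 = 140 days in).
Nov 18, 2065 is 667 days after the start; 667 ÷ 28 = 23 remainder 23. Last occurrence in the window: #24 on Oct 26, 2065.
Occurrences #6 through #24: 19 in total.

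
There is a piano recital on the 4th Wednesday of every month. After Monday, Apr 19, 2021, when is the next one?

Apr 28, 2021

Apr 2021 starts on a Thursday; its first Wednesday is the 7th, so the 4th Wednesday is the 28th — Apr 28, 2021.
Apr 28, 2021 is after Apr 19, 2021, so that is the next one.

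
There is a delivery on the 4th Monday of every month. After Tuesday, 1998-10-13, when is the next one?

October 1998 starts on a Thursday; its first Monday is the 5th, so the 4th Monday is the 26th — 1998-10-26.
1998-10-26 is after 1998-10-13, so that is the next one.

1998-10-26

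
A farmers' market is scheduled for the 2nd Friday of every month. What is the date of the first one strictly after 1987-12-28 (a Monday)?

December 1987 starts on a Tuesday; its first Friday is the 4th, so the 2nd Friday is the 11th — 1987-12-11.
That is not after 1987-12-28, so look at January 1988.
January 1988 starts on a Friday; its first Friday is the 1st, so the 2nd Friday is the 8th — 1988-01-08.

1988-01-08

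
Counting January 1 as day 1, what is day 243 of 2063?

31 August 2063

January has 31 days (243 − 31 = 212 remain).
February has 28 days (212 − 28 = 184 remain).
March has 31 days (184 − 31 = 153 remain).
April has 30 days (153 − 30 = 123 remain).
May has 31 days (123 − 31 = 92 remain).
June has 30 days (92 − 30 = 62 remain).
July has 31 days (62 − 31 = 31 remain).
31 into August → August 31.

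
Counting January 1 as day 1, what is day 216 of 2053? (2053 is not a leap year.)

January has 31 days (216 − 31 = 185 remain).
February has 28 days (185 − 28 = 157 remain).
March has 31 days (157 − 31 = 126 remain).
April has 30 days (126 − 30 = 96 remain).
May has 31 days (96 − 31 = 65 remain).
June has 30 days (65 − 30 = 35 remain).
July has 31 days (35 − 31 = 4 remain).
4 into August → August 4.

August 4, 2053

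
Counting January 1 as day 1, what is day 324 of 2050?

Jan has 31 days (324 − 31 = 293 remain).
Feb has 28 days (293 − 28 = 265 remain).
Mar has 31 days (265 − 31 = 234 remain).
Apr has 30 days (234 − 30 = 204 remain).
May has 31 days (204 − 31 = 173 remain).
Jun has 30 days (173 − 30 = 143 remain).
Jul has 31 days (143 − 31 = 112 remain).
Aug has 31 days (112 − 31 = 81 remain).
Sep has 30 days (81 − 30 = 51 remain).
Oct has 31 days (51 − 31 = 20 remain).
20 into Nov → Nov 20.

Nov 20, 2050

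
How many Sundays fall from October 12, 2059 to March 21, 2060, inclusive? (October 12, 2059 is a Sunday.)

October 12, 2059 is a Sunday; the first Sunday on or after it is October 12, 2059.
From October 12, 2059 to March 21, 2060: 19 + 30 + 31 + 31 + 29 + 21 = 161 days (rest of October, November, December, January, February, March).
161 ÷ 7 = 23 full weeks with remainder 0, so 23 more Sundays after the first → 24.

24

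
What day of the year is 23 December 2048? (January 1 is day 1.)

358

Days in months before December: 31 + 29 + 31 + 30 + 31 + 30 + 31 + 31 + 30 + 31 + 30 = 335.
Plus 23 days into December → day 358.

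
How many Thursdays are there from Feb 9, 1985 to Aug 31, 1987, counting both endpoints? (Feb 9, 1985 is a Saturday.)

133

Feb 9, 1985 is a Saturday; the first Thursday on or after it is Feb 14, 1985 (5 days later).
From Feb 14, 1985 to Aug 31, 1987: 320 + 365 + 243 = 928 days (rest of 1985, 1986, to Aug 31, 1987 in 1987).
928 ÷ 7 = 132 full weeks with remainder 4, so 132 more Thursdays after the first → 133.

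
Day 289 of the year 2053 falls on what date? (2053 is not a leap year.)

October 16, 2053

January has 31 days (289 − 31 = 258 remain).
February has 28 days (258 − 28 = 230 remain).
March has 31 days (230 − 31 = 199 remain).
April has 30 days (199 − 30 = 169 remain).
May has 31 days (169 − 31 = 138 remain).
June has 30 days (138 − 30 = 108 remain).
July has 31 days (108 − 31 = 77 remain).
August has 31 days (77 − 31 = 46 remain).
September has 30 days (46 − 30 = 16 remain).
16 into October → October 16.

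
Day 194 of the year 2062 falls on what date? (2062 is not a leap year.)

2062-07-13

January has 31 days (194 − 31 = 163 remain).
February has 28 days (163 − 28 = 135 remain).
March has 31 days (135 − 31 = 104 remain).
April has 30 days (104 − 30 = 74 remain).
May has 31 days (74 − 31 = 43 remain).
June has 30 days (43 − 30 = 13 remain).
13 into July → July 13.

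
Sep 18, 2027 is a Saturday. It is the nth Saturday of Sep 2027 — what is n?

3rd

Day 18 falls in week ⌈18/7⌉ of the month.
Days 1–7 hold the 1st Saturday, 8–14 the 2nd, 15–21 the 3rd, 22–28 the 4th, 29–31 the 5th.
18 is in the range for the 3rd.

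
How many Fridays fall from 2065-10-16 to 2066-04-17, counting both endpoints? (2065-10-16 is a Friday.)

2065-10-16 is a Friday; the first Friday on or after it is 2065-10-16.
From 2065-10-16 to 2066-04-17: 15 + 30 + 31 + 31 + 28 + 31 + 17 = 183 days (rest of October, November, December, January, February, March, April).
183 ÷ 7 = 26 full weeks with remainder 1, so 26 more Fridays after the first → 27.

27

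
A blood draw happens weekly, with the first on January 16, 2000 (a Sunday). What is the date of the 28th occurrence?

The 28th occurrence is 27 intervals after the first: 27 × 7 = 189 days after January 16, 2000.
January has 31 days — 15 days to the end of January leaves 174.
February has 29 days (145 left).
March has 31 days (114 left).
April has 30 days (84 left).
May has 31 days (53 left).
June has 30 days (23 left).
23 days into July → July 23, 2000.

July 23, 2000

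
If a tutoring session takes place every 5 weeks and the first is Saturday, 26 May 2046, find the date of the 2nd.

30 June 2046

The 2nd occurrence is 1 interval after the first: 1 × 35 = 35 days after 26 May 2046.
May has 31 days — 5 days to the end of May leaves 30.
30 days into June → 30 June 2046.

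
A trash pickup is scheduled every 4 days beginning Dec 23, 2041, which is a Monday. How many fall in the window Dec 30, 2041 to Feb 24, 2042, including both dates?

14

Occurrences land 4·i days after Dec 23, 2041 for i = 0, 1, 2, …
Dec 30, 2041 is 7 days after the start; 7 ÷ 4 = 1 remainder 3; since the remainder is 3, round up to i = 2. First occurrence in the window: #3 on Dec 31, 2041 (2×4 = 8 days in).
Feb 24, 2042 is 63 days after the start; 63 ÷ 4 = 15 remainder 3. Last occurrence in the window: #16 on Feb 21, 2042.
Occurrences #3 through #16: 14 in total.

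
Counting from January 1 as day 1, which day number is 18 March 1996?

78

Days in months before March: 31 + 29 = 60.
Plus 18 days into March → day 78.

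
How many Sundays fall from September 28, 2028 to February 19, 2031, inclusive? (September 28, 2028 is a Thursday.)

September 28, 2028 is a Thursday; the first Sunday on or after it is October 1, 2028 (3 days later).
From October 1, 2028 to February 19, 2031: 91 + 365 + 365 + 50 = 871 days (rest of 2028, 2029, 2030, to February 19, 2031 in 2031).
871 ÷ 7 = 124 full weeks with remainder 3, so 124 more Sundays after the first → 125.

125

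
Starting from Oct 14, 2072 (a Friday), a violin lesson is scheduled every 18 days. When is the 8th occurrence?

The 8th occurrence is 7 intervals after the first: 7 × 18 = 126 days after Oct 14, 2072.
Oct has 31 days — 17 days to the end of Oct leaves 109.
Nov has 30 days (79 left).
Dec has 31 days (48 left).
Jan has 31 days (17 left).
17 days into Feb → Feb 17, 2073.

Feb 17, 2073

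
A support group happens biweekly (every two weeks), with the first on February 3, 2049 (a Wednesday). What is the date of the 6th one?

April 14, 2049

The 6th occurrence is 5 intervals after the first: 5 × 14 = 70 days after February 3, 2049.
February has 28 days — 25 days to the end of February leaves 45.
March has 31 days (14 left).
14 days into April → April 14, 2049.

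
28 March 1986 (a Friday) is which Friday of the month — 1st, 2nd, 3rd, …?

Day 28 falls in week ⌈28/7⌉ of the month.
Days 1–7 hold the 1st Friday, 8–14 the 2nd, 15–21 the 3rd, 22–28 the 4th, 29–31 the 5th.
28 is in the range for the 4th.

4th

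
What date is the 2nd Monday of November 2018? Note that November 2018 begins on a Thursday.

November 2018 begins on a Thursday, so the first Monday is November 5 (4 days later).
The 2nd Monday is 1 weeks later: 5 + 7 = 12.

November 12, 2018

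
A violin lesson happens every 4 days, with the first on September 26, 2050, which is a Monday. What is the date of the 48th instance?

The 48th occurrence is 47 intervals after the first: 47 × 4 = 188 days after September 26, 2050.
September has 30 days — 4 days to the end of September leaves 184.
October has 31 days (153 left).
November has 30 days (123 left).
December has 31 days (92 left).
January has 31 days (61 left).
February has 28 days (33 left).
March has 31 days (2 left).
2 days into April → April 2, 2051.

April 2, 2051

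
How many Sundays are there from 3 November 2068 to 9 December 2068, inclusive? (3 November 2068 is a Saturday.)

6

3 November 2068 is a Saturday; the first Sunday on or after it is 4 November 2068 (1 day later).
From 4 November 2068 to 9 December 2068: 26 + 9 = 35 days (rest of November, December).
35 ÷ 7 = 5 full weeks with remainder 0, so 5 more Sundays after the first → 6.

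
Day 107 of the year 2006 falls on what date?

January has 31 days (107 − 31 = 76 remain).
February has 28 days (76 − 28 = 48 remain).
March has 31 days (48 − 31 = 17 remain).
17 into April → April 17.

17 April 2006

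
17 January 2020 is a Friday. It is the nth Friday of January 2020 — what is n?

Day 17 falls in week ⌈17/7⌉ of the month.
Days 1–7 hold the 1st Friday, 8–14 the 2nd, 15–21 the 3rd, 22–28 the 4th, 29–31 the 5th.
17 is in the range for the 3rd.

3rd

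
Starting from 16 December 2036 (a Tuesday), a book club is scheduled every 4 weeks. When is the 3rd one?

The 3rd occurrence is 2 intervals after the first: 2 × 28 = 56 days after 16 December 2036.
December has 31 days — 15 days to the end of December leaves 41.
January has 31 days (10 left).
10 days into February → 10 February 2037.

10 February 2037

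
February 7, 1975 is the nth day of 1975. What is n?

38

Days in months before February: 31 = 31.
Plus 7 days into February → day 38.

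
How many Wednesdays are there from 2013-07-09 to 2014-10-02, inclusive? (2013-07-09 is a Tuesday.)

65

2013-07-09 is a Tuesday; the first Wednesday on or after it is 2013-07-10 (1 day later).
From 2013-07-10 to 2014-10-02: 174 + 275 = 449 days (rest of 2013, to 2014-10-02 in 2014).
449 ÷ 7 = 64 full weeks with remainder 1, so 64 more Wednesdays after the first → 65.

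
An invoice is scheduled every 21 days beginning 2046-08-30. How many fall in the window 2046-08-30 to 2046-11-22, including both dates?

Occurrences land 21·i days after 2046-08-30 for i = 0, 1, 2, …
The window opens on the start date, so the first occurrence inside is #1 on 2046-08-30.
2046-11-22 is 84 days after the start; 84 ÷ 21 = 4 remainder 0. Last occurrence in the window: #5 on 2046-11-22.
Occurrences #1 through #5: 5 in total.

5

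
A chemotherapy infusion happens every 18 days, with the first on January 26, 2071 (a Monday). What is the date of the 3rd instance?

March 3, 2071

The 3rd occurrence is 2 intervals after the first: 2 × 18 = 36 days after January 26, 2071.
January has 31 days — 5 days to the end of January leaves 31.
February has 28 days (3 left).
3 days into March → March 3, 2071.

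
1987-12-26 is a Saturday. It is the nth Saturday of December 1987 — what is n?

Day 26 falls in week ⌈26/7⌉ of the month.
Days 1–7 hold the 1st Saturday, 8–14 the 2nd, 15–21 the 3rd, 22–28 the 4th, 29–31 the 5th.
26 is in the range for the 4th.

4th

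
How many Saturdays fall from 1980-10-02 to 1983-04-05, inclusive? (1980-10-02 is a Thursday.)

1980-10-02 is a Thursday; the first Saturday on or after it is 1980-10-04 (2 days later).
From 1980-10-04 to 1983-04-05: 88 + 365 + 365 + 95 = 913 days (rest of 1980, 1981, 1982, to 1983-04-05 in 1983).
913 ÷ 7 = 130 full weeks with remainder 3, so 130 more Saturdays after the first → 131.

131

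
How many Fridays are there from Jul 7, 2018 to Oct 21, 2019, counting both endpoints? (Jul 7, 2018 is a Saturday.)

Jul 7, 2018 is a Saturday; the first Friday on or after it is Jul 13, 2018 (6 days later).
From Jul 13, 2018 to Oct 21, 2019: 171 + 294 = 465 days (rest of 2018, to Oct 21, 2019 in 2019).
465 ÷ 7 = 66 full weeks with remainder 3, so 66 more Fridays after the first → 67.

67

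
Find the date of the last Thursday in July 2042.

The first Thursday of July 2042 is July 3.
July 2042 has 31 days. Adding weeks: 3, 10, 17, 24, 31 — the last one ≤ 31 is the 31st.

July 31, 2042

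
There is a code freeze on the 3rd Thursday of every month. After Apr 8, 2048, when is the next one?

Apr 2048 starts on a Wednesday; its first Thursday is the 2nd, so the 3rd Thursday is the 16th — Apr 16, 2048.
Apr 16, 2048 is after Apr 8, 2048, so that is the next one.

Apr 16, 2048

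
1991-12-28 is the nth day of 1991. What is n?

Days in months before December: 31 + 28 + 31 + 30 + 31 + 30 + 31 + 31 + 30 + 31 + 30 = 334.
Plus 28 days into December → day 362.

362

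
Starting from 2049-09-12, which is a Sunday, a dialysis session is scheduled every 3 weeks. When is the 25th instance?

The 25th occurrence is 24 intervals after the first: 24 × 21 = 504 days after 2049-09-12.
September has 30 days — 18 days to the end of September leaves 486.
From end of September to end of 2049 is 92 days (394 left).
2050 has 365 days (29 left).
29 days into January → 2051-01-29.

2051-01-29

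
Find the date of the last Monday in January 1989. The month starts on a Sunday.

January 1989 begins on a Sunday, so the first Monday is January 2 (1 day later).
January 1989 has 31 days. Adding weeks: 2, 9, 16, 23, 30 — the last one ≤ 31 is the 30th.

January 30, 1989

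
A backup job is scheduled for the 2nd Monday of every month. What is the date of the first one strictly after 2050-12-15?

December 2050 starts on a Thursday; its first Monday is the 5th, so the 2nd Monday is the 12th — 2050-12-12.
That is not after 2050-12-15, so look at January 2051.
January 2051 starts on a Sunday; its first Monday is the 2nd, so the 2nd Monday is the 9th — 2051-01-09.

2051-01-09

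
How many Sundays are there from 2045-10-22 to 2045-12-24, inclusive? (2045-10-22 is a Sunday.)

2045-10-22 is a Sunday; the first Sunday on or after it is 2045-10-22.
From 2045-10-22 to 2045-12-24: 9 + 30 + 24 = 63 days (rest of October, November, December).
63 ÷ 7 = 9 full weeks with remainder 0, so 9 more Sundays after the first → 10.

10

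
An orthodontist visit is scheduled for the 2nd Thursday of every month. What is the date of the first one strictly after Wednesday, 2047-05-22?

2047-06-13

May 2047 starts on a Wednesday; its first Thursday is the 2nd, so the 2nd Thursday is the 9th — 2047-05-09.
That is not after 2047-05-22, so look at June 2047.
June 2047 starts on a Saturday; its first Thursday is the 6th, so the 2nd Thursday is the 13th — 2047-06-13.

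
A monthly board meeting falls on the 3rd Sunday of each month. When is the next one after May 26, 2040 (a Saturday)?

June 17, 2040

May 2040 starts on a Tuesday; its first Sunday is the 6th, so the 3rd Sunday is the 20th — May 20, 2040.
That is not after May 26, 2040, so look at June 2040.
June 2040 starts on a Friday; its first Sunday is the 3rd, so the 3rd Sunday is the 17th — June 17, 2040.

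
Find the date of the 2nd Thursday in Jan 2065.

Jan 8, 2065

Jan 2065 begins on a Thursday, so the first Thursday is Jan 1.
The 2nd Thursday is 1 weeks later: 1 + 7 = 8.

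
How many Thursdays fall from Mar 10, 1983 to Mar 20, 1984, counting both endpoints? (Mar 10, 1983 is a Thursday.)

54

Mar 10, 1983 is a Thursday; the first Thursday on or after it is Mar 10, 1983.
From Mar 10, 1983 to Mar 20, 1984: 296 + 80 = 376 days (rest of 1983, to Mar 20, 1984 in 1984).
376 ÷ 7 = 53 full weeks with remainder 5, so 53 more Thursdays after the first → 54.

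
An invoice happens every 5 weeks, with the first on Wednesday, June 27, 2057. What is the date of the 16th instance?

December 4, 2058

The 16th occurrence is 15 intervals after the first: 15 × 35 = 525 days after June 27, 2057.
June has 30 days — 3 days to the end of June leaves 522.
From end of June to end of 2057 is 184 days (338 left).
January has 31 days (307 left).
February has 28 days (279 left).
March has 31 days (248 left).
April has 30 days (218 left).
May has 31 days (187 left).
June has 30 days (157 left).
July has 31 days (126 left).
August has 31 days (95 left).
September has 30 days (65 left).
October has 31 days (34 left).
November has 30 days (4 left).
4 days into December → December 4, 2058.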